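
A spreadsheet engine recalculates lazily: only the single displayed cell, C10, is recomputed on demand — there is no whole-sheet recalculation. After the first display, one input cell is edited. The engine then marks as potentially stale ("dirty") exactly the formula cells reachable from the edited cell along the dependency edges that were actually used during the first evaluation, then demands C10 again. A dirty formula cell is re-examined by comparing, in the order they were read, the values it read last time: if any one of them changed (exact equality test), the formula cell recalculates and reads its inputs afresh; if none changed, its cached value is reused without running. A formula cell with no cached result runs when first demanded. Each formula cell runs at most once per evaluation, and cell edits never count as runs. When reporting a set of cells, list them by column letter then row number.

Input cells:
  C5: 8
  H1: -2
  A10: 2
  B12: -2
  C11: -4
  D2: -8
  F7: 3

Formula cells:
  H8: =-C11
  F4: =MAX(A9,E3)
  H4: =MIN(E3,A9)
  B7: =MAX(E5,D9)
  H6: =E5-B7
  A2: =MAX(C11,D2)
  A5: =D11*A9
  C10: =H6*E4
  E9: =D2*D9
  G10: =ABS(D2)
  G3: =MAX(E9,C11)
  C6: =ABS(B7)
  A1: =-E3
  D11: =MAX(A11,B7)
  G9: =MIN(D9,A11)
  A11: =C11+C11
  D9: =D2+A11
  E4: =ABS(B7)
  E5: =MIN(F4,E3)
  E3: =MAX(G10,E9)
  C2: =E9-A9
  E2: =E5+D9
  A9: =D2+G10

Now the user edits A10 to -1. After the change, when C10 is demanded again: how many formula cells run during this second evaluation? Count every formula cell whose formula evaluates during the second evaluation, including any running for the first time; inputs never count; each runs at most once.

Formula cells that run: none — 0 in total.
Key observation: A10 is never demanded by the output, so the edit triggers no recomputation at all.

First evaluation (everything demanded from the output):
  A11 = -4 + -4 = -8
  D9 = -8 + -8 = -16
  E9 = -8 * -16 = 128
  G10 = ABS(-8) = 8
  A9 = -8 + 8 = 0
  E3 = MAX(8, 128) = 128
  F4 = MAX(0, 128) = 128
  E5 = MIN(128, 128) = 128
  B7 = MAX(128, -16) = 128
  E4 = ABS(128) = 128
  H6 = 128 - 128 = 0
  C10 = 0 * 128 = 0

Propagation after the edit:
  A10 feeds no computation that the output demands — nothing is marked dirty and nothing runs.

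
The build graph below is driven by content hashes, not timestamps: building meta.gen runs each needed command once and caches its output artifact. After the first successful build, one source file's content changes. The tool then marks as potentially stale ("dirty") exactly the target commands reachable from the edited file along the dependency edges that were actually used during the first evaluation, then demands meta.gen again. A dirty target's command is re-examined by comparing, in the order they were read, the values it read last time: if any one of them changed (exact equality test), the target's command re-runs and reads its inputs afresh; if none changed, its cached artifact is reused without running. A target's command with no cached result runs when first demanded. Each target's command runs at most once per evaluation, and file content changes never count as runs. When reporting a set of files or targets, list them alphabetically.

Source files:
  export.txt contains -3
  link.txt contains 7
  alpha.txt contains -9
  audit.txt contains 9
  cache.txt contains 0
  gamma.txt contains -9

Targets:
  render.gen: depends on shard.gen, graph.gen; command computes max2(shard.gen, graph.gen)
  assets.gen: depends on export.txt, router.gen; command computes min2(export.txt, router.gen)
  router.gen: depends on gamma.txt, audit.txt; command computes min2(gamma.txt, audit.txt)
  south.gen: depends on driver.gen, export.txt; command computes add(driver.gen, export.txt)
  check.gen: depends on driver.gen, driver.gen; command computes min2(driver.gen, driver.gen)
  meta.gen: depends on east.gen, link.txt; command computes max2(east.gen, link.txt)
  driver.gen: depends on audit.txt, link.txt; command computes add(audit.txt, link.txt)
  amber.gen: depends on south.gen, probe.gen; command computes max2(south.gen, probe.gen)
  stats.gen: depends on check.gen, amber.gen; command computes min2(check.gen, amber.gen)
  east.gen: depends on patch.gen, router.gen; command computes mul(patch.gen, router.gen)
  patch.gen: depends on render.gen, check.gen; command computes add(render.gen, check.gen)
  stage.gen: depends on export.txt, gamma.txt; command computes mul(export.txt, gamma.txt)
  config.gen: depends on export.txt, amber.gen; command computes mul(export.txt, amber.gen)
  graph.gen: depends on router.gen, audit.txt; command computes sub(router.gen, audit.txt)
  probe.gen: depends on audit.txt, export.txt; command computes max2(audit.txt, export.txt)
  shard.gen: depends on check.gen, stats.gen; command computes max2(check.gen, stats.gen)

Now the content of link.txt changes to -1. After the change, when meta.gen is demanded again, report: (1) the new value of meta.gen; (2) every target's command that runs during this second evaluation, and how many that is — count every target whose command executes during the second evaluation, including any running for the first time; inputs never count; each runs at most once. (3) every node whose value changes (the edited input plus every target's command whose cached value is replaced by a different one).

meta.gen now evaluates to -1.
Run set: amber.gen, check.gen, driver.gen, east.gen, meta.gen, patch.gen, render.gen, shard.gen, south.gen, stats.gen (10 run).
Changed values: amber.gen, check.gen, driver.gen, east.gen, link.txt, meta.gen, patch.gen, render.gen, shard.gen, south.gen, stats.gen.

Initial pass — values computed on the first demand:
  driver.gen = add(9, 7) = 16
  check.gen = min2(16, 16) = 16
  probe.gen = max2(9, -3) = 9
  router.gen = min2(-9, 9) = -9
  graph.gen = sub(-9, 9) = -18
  south.gen = add(16, -3) = 13
  amber.gen = max2(13, 9) = 13
  stats.gen = min2(16, 13) = 13
  shard.gen = max2(16, 13) = 16
  render.gen = max2(16, -18) = 16
  patch.gen = add(16, 16) = 32
  east.gen = mul(32, -9) = -288
  meta.gen = max2(-288, 7) = 7

Second demand — change propagation:
  driver.gen: re-runs because link.txt 7->-1; new result 8.
  check.gen: re-runs because driver.gen 16->8; driver.gen 16->8; new result 8.
  south.gen: re-runs because driver.gen 16->8; new result 5.
  amber.gen: re-runs because south.gen 13->5; new result 9.
  stats.gen: re-runs because check.gen 16->8; amber.gen 13->9; new result 8.
  shard.gen: re-runs because check.gen 16->8; stats.gen 13->8; new result 8.
  render.gen: re-runs because shard.gen 16->8; new result 8.
  patch.gen: re-runs because render.gen 16->8; check.gen 16->8; new result 16.
  east.gen: re-runs because patch.gen 32->16; new result -144.
  meta.gen: re-runs because east.gen -288->-144; link.txt 7->-1; new result -1.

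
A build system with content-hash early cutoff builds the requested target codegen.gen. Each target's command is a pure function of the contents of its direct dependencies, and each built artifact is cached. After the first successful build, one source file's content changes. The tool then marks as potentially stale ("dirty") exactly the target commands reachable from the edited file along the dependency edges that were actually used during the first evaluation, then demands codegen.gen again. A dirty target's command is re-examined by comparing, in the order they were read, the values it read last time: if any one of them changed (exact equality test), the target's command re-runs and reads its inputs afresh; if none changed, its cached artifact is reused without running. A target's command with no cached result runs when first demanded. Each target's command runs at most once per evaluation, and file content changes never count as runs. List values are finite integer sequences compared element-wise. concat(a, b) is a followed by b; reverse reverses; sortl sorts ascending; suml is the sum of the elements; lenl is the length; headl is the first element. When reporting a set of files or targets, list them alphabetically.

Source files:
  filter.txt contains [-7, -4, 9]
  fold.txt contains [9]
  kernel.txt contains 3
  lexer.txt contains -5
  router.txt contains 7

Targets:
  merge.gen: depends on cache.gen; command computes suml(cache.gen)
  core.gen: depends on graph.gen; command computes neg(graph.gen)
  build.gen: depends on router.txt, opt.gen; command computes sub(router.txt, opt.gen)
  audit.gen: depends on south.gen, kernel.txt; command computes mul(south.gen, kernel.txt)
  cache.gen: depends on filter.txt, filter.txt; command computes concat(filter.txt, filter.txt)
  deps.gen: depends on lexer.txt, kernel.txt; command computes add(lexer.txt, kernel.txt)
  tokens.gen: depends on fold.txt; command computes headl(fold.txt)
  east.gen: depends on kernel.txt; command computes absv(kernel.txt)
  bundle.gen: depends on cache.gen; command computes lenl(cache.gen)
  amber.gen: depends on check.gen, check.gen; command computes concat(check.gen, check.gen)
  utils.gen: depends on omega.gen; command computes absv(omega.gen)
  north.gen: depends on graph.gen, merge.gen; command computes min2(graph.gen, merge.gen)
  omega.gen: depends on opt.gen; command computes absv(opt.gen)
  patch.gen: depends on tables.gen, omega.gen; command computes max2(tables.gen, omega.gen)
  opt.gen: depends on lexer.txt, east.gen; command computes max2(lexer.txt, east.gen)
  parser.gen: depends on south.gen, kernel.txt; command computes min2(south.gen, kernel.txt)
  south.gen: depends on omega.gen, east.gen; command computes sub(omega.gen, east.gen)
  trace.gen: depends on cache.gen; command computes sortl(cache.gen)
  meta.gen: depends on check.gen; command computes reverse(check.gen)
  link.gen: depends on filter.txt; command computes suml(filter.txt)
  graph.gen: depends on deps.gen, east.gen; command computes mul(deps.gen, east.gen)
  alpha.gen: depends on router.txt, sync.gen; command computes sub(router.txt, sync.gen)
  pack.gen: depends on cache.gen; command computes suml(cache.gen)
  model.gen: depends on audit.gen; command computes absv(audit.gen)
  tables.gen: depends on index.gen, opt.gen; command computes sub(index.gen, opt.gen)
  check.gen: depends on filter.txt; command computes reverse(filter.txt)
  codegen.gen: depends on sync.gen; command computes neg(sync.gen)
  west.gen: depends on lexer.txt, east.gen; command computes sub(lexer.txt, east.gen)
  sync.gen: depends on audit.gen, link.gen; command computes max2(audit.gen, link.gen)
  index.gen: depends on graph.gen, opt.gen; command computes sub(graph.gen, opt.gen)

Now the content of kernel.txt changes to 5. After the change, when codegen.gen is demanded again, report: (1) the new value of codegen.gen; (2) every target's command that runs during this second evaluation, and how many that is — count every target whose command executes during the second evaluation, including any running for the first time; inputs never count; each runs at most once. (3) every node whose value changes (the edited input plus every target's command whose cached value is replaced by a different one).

First evaluation (everything demanded from the output):
  east.gen = absv(3) = 3
  link.gen = suml([-7, -4, 9]) = -2
  opt.gen = max2(-5, 3) = 3
  omega.gen = absv(3) = 3
  south.gen = sub(3, 3) = 0
  audit.gen = mul(0, 3) = 0
  sync.gen = max2(0, -2) = 0
  codegen.gen = neg(0) = 0

Propagation after the edit:
  east.gen: runs — kernel.txt 3->5; result 5.
  opt.gen: runs — east.gen 3->5; result 5.
  omega.gen: runs — opt.gen 3->5; result 5.
  south.gen: runs — omega.gen 3->5; east.gen 3->5; result 0 (same value as before).
  audit.gen: runs — kernel.txt 3->5; result 0 (same value as before).
  sync.gen: checked — values it read are unchanged (audit.gen unchanged, link.gen unchanged); reused cached 0 without running.
  codegen.gen: checked — values it read are unchanged (sync.gen unchanged); reused cached 0 without running.

Key observation: the cutoff stops propagation at sync.gen — its inputs' values are unchanged, so it reuses its cache.

New value of codegen.gen: 0.
Target commands that run: audit.gen, east.gen, omega.gen, opt.gen, south.gen — 5 in total.
Values that change: east.gen, kernel.txt, omega.gen, opt.gen.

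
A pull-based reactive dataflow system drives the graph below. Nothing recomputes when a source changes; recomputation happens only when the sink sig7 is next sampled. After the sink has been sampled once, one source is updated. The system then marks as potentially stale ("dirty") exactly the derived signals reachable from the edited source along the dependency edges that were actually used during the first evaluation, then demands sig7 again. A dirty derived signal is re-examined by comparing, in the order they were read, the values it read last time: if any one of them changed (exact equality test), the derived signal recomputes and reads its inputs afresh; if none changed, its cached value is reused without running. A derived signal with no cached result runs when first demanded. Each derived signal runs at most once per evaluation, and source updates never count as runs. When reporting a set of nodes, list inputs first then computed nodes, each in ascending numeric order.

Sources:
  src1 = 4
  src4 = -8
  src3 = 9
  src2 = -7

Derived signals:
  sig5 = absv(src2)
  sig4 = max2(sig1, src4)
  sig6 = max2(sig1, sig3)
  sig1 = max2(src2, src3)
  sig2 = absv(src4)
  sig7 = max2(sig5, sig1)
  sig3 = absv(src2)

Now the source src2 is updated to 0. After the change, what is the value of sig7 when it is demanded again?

New value of sig7: 9.

First evaluation (everything demanded from the output):
  sig1 = max2(-7, 9) = 9
  sig5 = absv(-7) = 7
  sig7 = max2(7, 9) = 9

Propagation after the edit:
  sig1: runs — src2 -7->0; result 9 (same value as before).
  sig5: runs — src2 -7->0; result 0.
  sig7: runs — sig5 7->0; result 9 (same value as before).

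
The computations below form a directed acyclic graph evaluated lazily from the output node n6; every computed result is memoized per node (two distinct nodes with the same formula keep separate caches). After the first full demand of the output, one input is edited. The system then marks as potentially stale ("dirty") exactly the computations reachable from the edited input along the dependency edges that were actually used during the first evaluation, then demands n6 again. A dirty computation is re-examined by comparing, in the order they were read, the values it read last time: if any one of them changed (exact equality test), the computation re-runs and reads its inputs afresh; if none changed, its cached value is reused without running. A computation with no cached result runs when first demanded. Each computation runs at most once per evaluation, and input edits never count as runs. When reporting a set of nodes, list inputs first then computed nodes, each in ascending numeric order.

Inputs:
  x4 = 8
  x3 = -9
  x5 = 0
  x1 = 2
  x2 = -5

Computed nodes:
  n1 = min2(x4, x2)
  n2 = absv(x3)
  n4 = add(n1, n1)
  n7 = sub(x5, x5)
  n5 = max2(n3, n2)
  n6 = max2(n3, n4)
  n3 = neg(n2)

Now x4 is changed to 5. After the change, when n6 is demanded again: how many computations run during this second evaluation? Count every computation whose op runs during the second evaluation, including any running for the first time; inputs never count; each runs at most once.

1 computations run: n1.
Note the absorption at n1: it re-runs yet its value is the same, leaving the output's value untouched.

First demand of the output computes:
  n1 = min2(8, -5) = -5
  n2 = absv(-9) = 9
  n3 = neg(9) = -9
  n4 = add(-5, -5) = -10
  n6 = max2(-9, -10) = -9

After the edit, cleaning proceeds:
  n1: a read changed (x4 8->5) — executes, giving -5 — identical to its old value.
  n4: dirty, but its reads are unchanged (n1 unchanged, n1 unchanged); cached -10 stands.
  n6: dirty, but its reads are unchanged (n3 unchanged, n4 unchanged); cached -9 stands.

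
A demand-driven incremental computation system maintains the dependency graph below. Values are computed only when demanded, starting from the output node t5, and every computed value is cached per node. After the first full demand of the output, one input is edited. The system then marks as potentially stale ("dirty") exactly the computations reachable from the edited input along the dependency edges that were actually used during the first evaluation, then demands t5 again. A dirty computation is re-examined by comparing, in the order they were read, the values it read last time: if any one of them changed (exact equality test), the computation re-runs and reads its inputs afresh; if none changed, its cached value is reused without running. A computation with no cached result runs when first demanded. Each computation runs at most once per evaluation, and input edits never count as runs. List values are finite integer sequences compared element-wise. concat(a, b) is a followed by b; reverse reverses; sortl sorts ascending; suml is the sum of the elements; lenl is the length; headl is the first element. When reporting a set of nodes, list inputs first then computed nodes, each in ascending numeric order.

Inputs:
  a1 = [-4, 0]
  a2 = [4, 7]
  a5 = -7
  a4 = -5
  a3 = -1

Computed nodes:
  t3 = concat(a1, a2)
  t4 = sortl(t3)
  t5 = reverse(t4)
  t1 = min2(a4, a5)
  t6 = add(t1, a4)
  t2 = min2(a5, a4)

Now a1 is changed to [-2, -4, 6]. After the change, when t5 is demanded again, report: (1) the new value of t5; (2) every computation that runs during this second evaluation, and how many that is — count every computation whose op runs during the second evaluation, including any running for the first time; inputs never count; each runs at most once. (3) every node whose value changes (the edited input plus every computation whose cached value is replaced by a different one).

New value of t5: [7, 6, 4, -2, -4].
Computations that run: t3, t4, t5 — 3 in total.
Values that change: a1, t3, t4, t5.

First evaluation (everything demanded from the output):
  t3 = concat([-4, 0], [4, 7]) = [-4, 0, 4, 7]
  t4 = sortl([-4, 0, 4, 7]) = [-4, 0, 4, 7]
  t5 = reverse([-4, 0, 4, 7]) = [7, 4, 0, -4]

Propagation after the edit:
  t3: runs — a1 [-4, 0]->[-2, -4, 6]; result [-2, -4, 6, 4, 7].
  t4: runs — t3 [-4, 0, 4, 7]->[-2, -4, 6, 4, 7]; result [-4, -2, 4, 6, 7].
  t5: runs — t4 [-4, 0, 4, 7]->[-4, -2, 4, 6, 7]; result [7, 6, 4, -2, -4].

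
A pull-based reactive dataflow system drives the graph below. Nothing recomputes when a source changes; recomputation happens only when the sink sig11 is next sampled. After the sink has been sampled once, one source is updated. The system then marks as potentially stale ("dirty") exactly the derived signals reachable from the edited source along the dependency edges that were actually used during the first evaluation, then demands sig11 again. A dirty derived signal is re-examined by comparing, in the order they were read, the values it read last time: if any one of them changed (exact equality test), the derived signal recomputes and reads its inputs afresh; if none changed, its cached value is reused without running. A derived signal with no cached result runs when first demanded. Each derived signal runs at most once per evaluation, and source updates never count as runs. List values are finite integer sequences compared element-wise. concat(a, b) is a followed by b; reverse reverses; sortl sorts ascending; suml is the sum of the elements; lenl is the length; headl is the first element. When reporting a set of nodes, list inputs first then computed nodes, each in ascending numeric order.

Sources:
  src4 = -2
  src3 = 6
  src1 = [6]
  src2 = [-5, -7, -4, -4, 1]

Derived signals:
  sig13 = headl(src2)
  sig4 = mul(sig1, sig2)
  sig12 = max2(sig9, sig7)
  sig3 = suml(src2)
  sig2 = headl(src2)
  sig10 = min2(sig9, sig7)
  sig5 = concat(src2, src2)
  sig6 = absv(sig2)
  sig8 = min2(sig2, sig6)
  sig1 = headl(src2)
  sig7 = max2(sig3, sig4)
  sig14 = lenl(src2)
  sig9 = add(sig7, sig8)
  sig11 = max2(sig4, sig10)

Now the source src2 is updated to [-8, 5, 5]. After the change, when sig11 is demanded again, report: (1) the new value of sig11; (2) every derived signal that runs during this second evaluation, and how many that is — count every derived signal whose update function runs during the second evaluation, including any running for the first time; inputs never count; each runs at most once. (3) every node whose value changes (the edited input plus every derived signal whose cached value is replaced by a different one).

First evaluation (everything demanded from the output):
  sig1 = headl([-5, -7, -4, -4, 1]) = -5
  sig2 = headl([-5, -7, -4, -4, 1]) = -5
  sig3 = suml([-5, -7, -4, -4, 1]) = -19
  sig4 = mul(-5, -5) = 25
  sig6 = absv(-5) = 5
  sig7 = max2(-19, 25) = 25
  sig8 = min2(-5, 5) = -5
  sig9 = add(25, -5) = 20
  sig10 = min2(20, 25) = 20
  sig11 = max2(25, 20) = 25

Propagation after the edit:
  sig1: runs — src2 [-5, -7, -4, -4, 1]->[-8, 5, 5]; result -8.
  sig2: runs — src2 [-5, -7, -4, -4, 1]->[-8, 5, 5]; result -8.
  sig3: runs — src2 [-5, -7, -4, -4, 1]->[-8, 5, 5]; result 2.
  sig4: runs — sig1 -5->-8; sig2 -5->-8; result 64.
  sig6: runs — sig2 -5->-8; result 8.
  sig7: runs — sig3 -19->2; sig4 25->64; result 64.
  sig8: runs — sig2 -5->-8; sig6 5->8; result -8.
  sig9: runs — sig7 25->64; sig8 -5->-8; result 56.
  sig10: runs — sig9 20->56; sig7 25->64; result 56.
  sig11: runs — sig4 25->64; sig10 20->56; result 64.

New value of sig11: 64.
Derived signals that run: sig1, sig2, sig3, sig4, sig6, sig7, sig8, sig9, sig10, sig11 — 10 in total.
Values that change: src2, sig1, sig2, sig3, sig4, sig6, sig7, sig8, sig9, sig10, sig11.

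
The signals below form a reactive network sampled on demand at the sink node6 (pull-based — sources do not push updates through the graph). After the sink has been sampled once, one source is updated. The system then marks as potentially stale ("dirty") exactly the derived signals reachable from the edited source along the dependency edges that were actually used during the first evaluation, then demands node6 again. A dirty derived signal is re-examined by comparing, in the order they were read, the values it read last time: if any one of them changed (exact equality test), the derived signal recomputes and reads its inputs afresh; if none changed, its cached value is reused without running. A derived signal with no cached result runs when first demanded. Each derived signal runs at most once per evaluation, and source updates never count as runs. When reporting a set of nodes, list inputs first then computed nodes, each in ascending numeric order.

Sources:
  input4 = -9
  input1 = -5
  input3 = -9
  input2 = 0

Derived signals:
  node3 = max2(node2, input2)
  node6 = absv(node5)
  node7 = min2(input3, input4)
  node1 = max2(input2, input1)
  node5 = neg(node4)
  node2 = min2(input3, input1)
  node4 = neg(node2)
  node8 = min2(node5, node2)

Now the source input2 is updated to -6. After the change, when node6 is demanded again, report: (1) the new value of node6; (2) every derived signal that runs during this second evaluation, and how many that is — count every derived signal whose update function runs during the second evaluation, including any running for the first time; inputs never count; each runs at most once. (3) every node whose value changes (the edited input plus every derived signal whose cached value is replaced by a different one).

node6 now evaluates to 9.
Run set: none (0 run).
Changed values: input2.
The important point: nothing the output needs ever reads input2, so the edit is invisible to it.

Initial pass — values computed on the first demand:
  node2 = min2(-9, -5) = -9
  node4 = neg(-9) = 9
  node5 = neg(9) = -9
  node6 = absv(-9) = 9

Second demand — change propagation:
  no demanded computation ever read input2, so the edit dirties nothing and nothing runs.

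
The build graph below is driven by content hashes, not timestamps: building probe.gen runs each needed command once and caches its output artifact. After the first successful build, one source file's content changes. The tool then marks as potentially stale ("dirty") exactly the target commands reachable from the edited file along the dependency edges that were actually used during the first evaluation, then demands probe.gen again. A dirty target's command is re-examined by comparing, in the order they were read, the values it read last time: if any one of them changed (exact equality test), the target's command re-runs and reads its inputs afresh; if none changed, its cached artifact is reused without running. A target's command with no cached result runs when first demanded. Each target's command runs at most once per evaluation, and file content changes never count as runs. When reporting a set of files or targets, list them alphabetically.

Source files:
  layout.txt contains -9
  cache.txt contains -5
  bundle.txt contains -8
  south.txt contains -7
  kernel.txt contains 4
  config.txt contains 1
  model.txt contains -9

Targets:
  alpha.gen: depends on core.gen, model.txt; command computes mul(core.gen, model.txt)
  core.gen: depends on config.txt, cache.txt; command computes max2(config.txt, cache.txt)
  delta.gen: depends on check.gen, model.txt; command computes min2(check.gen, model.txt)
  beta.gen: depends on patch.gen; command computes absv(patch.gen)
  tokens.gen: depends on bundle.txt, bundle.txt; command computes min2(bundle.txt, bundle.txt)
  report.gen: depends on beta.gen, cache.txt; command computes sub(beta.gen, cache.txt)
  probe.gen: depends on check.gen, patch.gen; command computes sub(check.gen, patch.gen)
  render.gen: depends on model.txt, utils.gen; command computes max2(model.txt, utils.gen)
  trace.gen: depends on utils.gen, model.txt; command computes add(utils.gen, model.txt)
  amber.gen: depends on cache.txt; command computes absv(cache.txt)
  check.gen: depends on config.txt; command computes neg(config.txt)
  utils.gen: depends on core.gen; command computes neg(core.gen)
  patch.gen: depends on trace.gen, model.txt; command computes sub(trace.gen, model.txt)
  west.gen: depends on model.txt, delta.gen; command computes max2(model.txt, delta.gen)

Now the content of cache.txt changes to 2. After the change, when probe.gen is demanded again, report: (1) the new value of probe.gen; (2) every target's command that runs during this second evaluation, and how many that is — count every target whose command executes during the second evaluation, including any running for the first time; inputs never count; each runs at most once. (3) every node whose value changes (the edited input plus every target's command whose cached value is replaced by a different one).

probe.gen now evaluates to 1.
Run set: core.gen, patch.gen, probe.gen, trace.gen, utils.gen (5 run).
Changed values: cache.txt, core.gen, patch.gen, probe.gen, trace.gen, utils.gen.

Initial pass — values computed on the first demand:
  check.gen = neg(1) = -1
  core.gen = max2(1, -5) = 1
  utils.gen = neg(1) = -1
  trace.gen = add(-1, -9) = -10
  patch.gen = sub(-10, -9) = -1
  probe.gen = sub(-1, -1) = 0

Second demand — change propagation:
  core.gen: re-runs because cache.txt -5->2; new result 2.
  utils.gen: re-runs because core.gen 1->2; new result -2.
  trace.gen: re-runs because utils.gen -1->-2; new result -11.
  patch.gen: re-runs because trace.gen -10->-11; new result -2.
  probe.gen: re-runs because patch.gen -1->-2; new result 1.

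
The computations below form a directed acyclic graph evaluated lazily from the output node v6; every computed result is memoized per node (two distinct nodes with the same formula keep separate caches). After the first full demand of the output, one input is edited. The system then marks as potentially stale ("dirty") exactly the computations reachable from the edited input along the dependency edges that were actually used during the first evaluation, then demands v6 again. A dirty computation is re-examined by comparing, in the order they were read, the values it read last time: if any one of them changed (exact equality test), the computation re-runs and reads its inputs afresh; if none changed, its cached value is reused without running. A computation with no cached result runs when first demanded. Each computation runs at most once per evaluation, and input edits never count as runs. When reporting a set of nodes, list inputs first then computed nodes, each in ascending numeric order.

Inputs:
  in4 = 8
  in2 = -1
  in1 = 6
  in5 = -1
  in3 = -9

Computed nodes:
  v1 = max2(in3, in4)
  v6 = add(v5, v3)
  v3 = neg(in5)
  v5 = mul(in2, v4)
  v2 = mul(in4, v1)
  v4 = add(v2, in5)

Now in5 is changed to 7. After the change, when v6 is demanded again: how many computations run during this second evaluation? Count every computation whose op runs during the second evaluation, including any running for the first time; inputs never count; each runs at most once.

First demand of the output computes:
  v1 = max2(-9, 8) = 8
  v2 = mul(8, 8) = 64
  v3 = neg(-1) = 1
  v4 = add(64, -1) = 63
  v5 = mul(-1, 63) = -63
  v6 = add(-63, 1) = -62

After the edit, cleaning proceeds:
  v3: a read changed (in5 -1->7) — executes, giving -7.
  v4: a read changed (in5 -1->7) — executes, giving 71.
  v5: a read changed (v4 63->71) — executes, giving -71.
  v6: a read changed (v5 -63->-71; v3 1->-7) — executes, giving -78.

4 computations run: v3, v4, v5, v6.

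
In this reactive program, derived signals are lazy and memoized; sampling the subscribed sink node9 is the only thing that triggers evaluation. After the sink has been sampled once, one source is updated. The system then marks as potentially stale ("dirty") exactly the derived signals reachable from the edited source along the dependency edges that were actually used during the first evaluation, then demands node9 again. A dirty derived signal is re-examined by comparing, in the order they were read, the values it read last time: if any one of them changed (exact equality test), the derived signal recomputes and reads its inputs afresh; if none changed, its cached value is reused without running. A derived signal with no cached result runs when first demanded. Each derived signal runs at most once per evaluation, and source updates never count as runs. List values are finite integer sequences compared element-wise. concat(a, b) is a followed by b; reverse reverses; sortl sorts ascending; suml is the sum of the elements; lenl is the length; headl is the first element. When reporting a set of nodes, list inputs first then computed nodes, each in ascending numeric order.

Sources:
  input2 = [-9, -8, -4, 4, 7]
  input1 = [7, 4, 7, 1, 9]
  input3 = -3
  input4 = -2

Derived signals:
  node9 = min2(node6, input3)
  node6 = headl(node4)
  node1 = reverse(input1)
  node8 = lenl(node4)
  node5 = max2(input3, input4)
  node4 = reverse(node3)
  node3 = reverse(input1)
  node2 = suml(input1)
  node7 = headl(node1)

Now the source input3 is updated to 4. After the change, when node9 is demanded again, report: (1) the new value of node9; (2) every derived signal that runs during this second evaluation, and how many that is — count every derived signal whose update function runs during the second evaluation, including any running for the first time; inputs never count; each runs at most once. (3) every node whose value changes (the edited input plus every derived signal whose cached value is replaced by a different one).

Demanding node9 again yields 4.
1 derived signals run: node9.
The nodes whose values change: input3, node9.

First demand of the output computes:
  node3 = reverse([7, 4, 7, 1, 9]) = [9, 1, 7, 4, 7]
  node4 = reverse([9, 1, 7, 4, 7]) = [7, 4, 7, 1, 9]
  node6 = headl([7, 4, 7, 1, 9]) = 7
  node9 = min2(7, -3) = -3

After the edit, cleaning proceeds:
  node9: a read changed (input3 -3->4) — executes, giving 4.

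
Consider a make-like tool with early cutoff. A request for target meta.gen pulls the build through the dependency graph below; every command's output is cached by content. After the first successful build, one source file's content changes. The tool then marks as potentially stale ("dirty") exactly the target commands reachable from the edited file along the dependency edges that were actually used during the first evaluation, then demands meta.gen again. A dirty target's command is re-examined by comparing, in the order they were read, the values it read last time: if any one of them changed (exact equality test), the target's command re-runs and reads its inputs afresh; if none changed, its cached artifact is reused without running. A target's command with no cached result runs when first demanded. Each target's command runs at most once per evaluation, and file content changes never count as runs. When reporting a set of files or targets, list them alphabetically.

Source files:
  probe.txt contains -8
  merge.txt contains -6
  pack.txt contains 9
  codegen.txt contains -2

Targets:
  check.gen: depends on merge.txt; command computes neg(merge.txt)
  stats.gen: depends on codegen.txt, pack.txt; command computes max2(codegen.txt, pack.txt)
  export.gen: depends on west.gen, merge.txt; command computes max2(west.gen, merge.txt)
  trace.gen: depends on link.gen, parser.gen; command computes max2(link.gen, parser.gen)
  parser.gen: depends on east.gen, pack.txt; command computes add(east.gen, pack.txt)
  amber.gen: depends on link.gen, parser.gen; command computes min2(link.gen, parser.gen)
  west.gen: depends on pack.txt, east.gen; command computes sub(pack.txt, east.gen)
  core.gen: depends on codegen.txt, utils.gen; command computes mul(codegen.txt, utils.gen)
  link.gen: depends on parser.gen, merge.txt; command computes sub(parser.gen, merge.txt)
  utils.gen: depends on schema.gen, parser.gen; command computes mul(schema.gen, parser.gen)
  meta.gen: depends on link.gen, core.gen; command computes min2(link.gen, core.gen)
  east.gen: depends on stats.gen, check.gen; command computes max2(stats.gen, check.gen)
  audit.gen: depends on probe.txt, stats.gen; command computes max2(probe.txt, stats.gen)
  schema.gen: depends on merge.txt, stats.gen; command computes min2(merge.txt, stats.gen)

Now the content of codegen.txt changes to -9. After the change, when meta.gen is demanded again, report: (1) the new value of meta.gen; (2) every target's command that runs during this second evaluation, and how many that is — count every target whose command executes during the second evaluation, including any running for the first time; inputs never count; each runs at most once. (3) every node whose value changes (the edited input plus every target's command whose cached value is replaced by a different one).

First demand of the output computes:
  check.gen = neg(-6) = 6
  stats.gen = max2(-2, 9) = 9
  east.gen = max2(9, 6) = 9
  parser.gen = add(9, 9) = 18
  link.gen = sub(18, -6) = 24
  schema.gen = min2(-6, 9) = -6
  utils.gen = mul(-6, 18) = -108
  core.gen = mul(-2, -108) = 216
  meta.gen = min2(24, 216) = 24

After the edit, cleaning proceeds:
  stats.gen: a read changed (codegen.txt -2->-9) — executes, giving 9 — identical to its old value.
  east.gen: dirty, but its reads are unchanged (stats.gen unchanged, check.gen unchanged); cached 9 stands.
  parser.gen: dirty, but its reads are unchanged (east.gen unchanged, pack.txt unchanged); cached 18 stands.
  link.gen: dirty, but its reads are unchanged (parser.gen unchanged, merge.txt unchanged); cached 24 stands.
  schema.gen: dirty, but its reads are unchanged (merge.txt unchanged, stats.gen unchanged); cached -6 stands.
  utils.gen: dirty, but its reads are unchanged (schema.gen unchanged, parser.gen unchanged); cached -108 stands.
  core.gen: a read changed (codegen.txt -2->-9) — executes, giving 972.
  meta.gen: a read changed (core.gen 216->972) — executes, giving 24 — identical to its old value.

Note where the cutoff bites: east.gen is checked, finds nothing changed, and keeps its cache.

Demanding meta.gen again yields 24.
3 target commands run: core.gen, meta.gen, stats.gen.
The nodes whose values change: codegen.txt, core.gen.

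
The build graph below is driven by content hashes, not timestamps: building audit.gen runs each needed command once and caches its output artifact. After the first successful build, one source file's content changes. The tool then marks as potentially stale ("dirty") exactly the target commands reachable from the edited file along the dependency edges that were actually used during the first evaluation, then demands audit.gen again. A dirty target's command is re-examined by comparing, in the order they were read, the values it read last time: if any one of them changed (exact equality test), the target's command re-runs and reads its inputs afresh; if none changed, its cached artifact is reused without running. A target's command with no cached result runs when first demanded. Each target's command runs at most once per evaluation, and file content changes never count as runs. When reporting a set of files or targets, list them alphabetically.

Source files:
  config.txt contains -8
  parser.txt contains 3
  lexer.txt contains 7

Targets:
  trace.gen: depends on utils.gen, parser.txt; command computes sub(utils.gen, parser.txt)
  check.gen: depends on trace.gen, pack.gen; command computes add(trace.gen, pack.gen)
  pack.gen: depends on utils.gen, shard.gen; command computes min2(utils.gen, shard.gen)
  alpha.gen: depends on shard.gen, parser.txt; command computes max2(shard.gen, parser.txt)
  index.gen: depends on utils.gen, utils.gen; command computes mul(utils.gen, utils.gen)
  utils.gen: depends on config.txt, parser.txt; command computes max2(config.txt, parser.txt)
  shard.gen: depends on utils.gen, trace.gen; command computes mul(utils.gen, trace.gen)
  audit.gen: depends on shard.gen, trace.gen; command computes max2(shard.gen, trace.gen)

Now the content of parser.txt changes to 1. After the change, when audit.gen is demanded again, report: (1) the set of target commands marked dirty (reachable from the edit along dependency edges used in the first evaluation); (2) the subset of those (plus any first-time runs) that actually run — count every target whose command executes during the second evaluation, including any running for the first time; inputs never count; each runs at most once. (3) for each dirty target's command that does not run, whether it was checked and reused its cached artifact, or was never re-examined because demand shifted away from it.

Dirty set: audit.gen, shard.gen, trace.gen, utils.gen.
Run set: shard.gen, trace.gen, utils.gen (3 run).
Re-examined without running (cache reused): audit.gen.
The important point: at audit.gen every value read last time is unchanged, so the dirty flag clears without a run.

Initial pass — values computed on the first demand:
  utils.gen = max2(-8, 3) = 3
  trace.gen = sub(3, 3) = 0
  shard.gen = mul(3, 0) = 0
  audit.gen = max2(0, 0) = 0

Second demand — change propagation:
  utils.gen: re-runs because parser.txt 3->1; new result 1.
  trace.gen: re-runs because utils.gen 3->1; parser.txt 3->1; new result 0 (unchanged).
  shard.gen: re-runs because utils.gen 3->1; new result 0 (unchanged).
  audit.gen: re-examined; everything it read last time is the same (shard.gen unchanged, trace.gen unchanged) — cache 0 kept, no run.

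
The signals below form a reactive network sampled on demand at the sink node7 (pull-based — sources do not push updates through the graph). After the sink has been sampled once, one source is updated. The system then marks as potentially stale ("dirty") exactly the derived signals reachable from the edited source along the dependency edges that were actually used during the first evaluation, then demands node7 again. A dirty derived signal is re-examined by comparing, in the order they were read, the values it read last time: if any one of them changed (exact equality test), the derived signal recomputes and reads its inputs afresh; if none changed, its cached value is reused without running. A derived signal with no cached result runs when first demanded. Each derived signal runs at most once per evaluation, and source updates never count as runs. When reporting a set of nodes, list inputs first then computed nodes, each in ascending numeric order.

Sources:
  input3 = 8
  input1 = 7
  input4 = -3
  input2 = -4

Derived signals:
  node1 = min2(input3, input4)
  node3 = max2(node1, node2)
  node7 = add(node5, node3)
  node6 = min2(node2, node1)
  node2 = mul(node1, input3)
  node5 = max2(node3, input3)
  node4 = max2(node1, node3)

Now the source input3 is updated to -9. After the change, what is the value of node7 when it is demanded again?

node7 now evaluates to 162.

Initial pass — values computed on the first demand:
  node1 = min2(8, -3) = -3
  node2 = mul(-3, 8) = -24
  node3 = max2(-3, -24) = -3
  node5 = max2(-3, 8) = 8
  node7 = add(8, -3) = 5

Second demand — change propagation:
  node1: re-runs because input3 8->-9; new result -9.
  node2: re-runs because node1 -3->-9; input3 8->-9; new result 81.
  node3: re-runs because node1 -3->-9; node2 -24->81; new result 81.
  node5: re-runs because node3 -3->81; input3 8->-9; new result 81.
  node7: re-runs because node5 8->81; node3 -3->81; new result 162.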